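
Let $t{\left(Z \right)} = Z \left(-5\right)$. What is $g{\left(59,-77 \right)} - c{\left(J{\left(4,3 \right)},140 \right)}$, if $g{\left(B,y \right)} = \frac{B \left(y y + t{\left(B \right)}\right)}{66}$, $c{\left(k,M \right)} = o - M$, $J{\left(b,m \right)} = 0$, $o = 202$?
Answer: $\frac{54719}{11} \approx 4974.5$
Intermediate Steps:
$t{\left(Z \right)} = - 5 Z$
$c{\left(k,M \right)} = 202 - M$
$g{\left(B,y \right)} = \frac{B \left(y^{2} - 5 B\right)}{66}$ ($g{\left(B,y \right)} = \frac{B \left(y y - 5 B\right)}{66} = B \left(y^{2} - 5 B\right) \frac{1}{66} = \frac{B \left(y^{2} - 5 B\right)}{66}$)
$g{\left(59,-77 \right)} - c{\left(J{\left(4,3 \right)},140 \right)} = \frac{1}{66} \cdot 59 \left(\left(-77\right)^{2} - 295\right) - \left(202 - 140\right) = \frac{1}{66} \cdot 59 \left(5929 - 295\right) - \left(202 - 140\right) = \frac{1}{66} \cdot 59 \cdot 5634 - 62 = \frac{55401}{11} - 62 = \frac{54719}{11}$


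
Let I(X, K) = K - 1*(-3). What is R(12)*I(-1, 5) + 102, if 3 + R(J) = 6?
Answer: 126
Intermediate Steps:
I(X, K) = 3 + K (I(X, K) = K + 3 = 3 + K)
R(J) = 3 (R(J) = -3 + 6 = 3)
R(12)*I(-1, 5) + 102 = 3*(3 + 5) + 102 = 3*8 + 102 = 24 + 102 = 126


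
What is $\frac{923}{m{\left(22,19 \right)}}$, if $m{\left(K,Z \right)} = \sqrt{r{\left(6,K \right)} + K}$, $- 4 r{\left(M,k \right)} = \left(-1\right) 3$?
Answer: $\frac{142 \sqrt{91}}{7} \approx 193.51$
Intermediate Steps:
$r{\left(M,k \right)} = \frac{3}{4}$ ($r{\left(M,k \right)} = - \frac{\left(-1\right) 3}{4} = \left(- \frac{1}{4}\right) \left(-3\right) = \frac{3}{4}$)
$m{\left(K,Z \right)} = \sqrt{\frac{3}{4} + K}$
$\frac{923}{m{\left(22,19 \right)}} = \frac{923}{\frac{1}{2} \sqrt{3 + 4 \cdot 22}} = \frac{923}{\frac{1}{2} \sqrt{3 + 88}} = \frac{923}{\frac{1}{2} \sqrt{91}} = 923 \frac{2 \sqrt{91}}{91} = \frac{142 \sqrt{91}}{7}$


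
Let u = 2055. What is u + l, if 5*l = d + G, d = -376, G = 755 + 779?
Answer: 11433/5 ≈ 2286.6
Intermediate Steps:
G = 1534
l = 1158/5 (l = (-376 + 1534)/5 = (⅕)*1158 = 1158/5 ≈ 231.60)
u + l = 2055 + 1158/5 = 11433/5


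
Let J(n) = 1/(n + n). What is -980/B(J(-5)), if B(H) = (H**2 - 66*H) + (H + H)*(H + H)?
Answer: -2800/19 ≈ -147.37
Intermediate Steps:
J(n) = 1/(2*n)
B(H) = -66*H + 5*H**2 (B(H) = (H**2 - 66*H) + (2*H)*(2*H) = (H**2 - 66*H) + 4*H**2 = -66*H + 5*H**2)
-980/B(J(-5)) = -980*(-10/(-66 + 5*((1/2)/(-5)))) = -980*(-10/(-66 + 5*((1/2)*(-1/5)))) = -980*(-10/(-66 + 5*(-1/10))) = -980*(-10/(-66 - 1/2)) = -980/((-1/10*(-133/2))) = -980/133/20 = -980*20/133 = -2800/19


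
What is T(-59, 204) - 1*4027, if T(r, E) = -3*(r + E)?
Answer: -4462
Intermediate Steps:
T(r, E) = -3*E - 3*r (T(r, E) = -3*(E + r) = -3*E - 3*r)
T(-59, 204) - 1*4027 = (-3*204 - 3*(-59)) - 1*4027 = (-612 + 177) - 4027 = -435 - 4027 = -4462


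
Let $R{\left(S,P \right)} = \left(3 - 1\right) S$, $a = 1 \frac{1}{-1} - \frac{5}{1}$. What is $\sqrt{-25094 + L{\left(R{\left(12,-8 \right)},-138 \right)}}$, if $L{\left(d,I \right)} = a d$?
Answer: $i \sqrt{25238} \approx 158.86 i$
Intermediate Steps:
$a = -6$ ($a = 1 \left(-1\right) - 5 = -1 - 5 = -6$)
$R{\left(S,P \right)} = 2 S$
$L{\left(d,I \right)} = - 6 d$
$\sqrt{-25094 + L{\left(R{\left(12,-8 \right)},-138 \right)}} = \sqrt{-25094 - 6 \cdot 2 \cdot 12} = \sqrt{-25094 - 144} = \sqrt{-25238} = i \sqrt{25238}$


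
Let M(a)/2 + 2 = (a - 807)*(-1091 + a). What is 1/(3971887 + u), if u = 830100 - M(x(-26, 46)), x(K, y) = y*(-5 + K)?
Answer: -1/6438931 ≈ -1.5531e-7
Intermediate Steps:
M(a) = -4 + 2*(-1091 + a)*(-807 + a) (M(a) = -4 + 2*((a - 807)*(-1091 + a)) = -4 + 2*((-807 + a)*(-1091 + a)) = -4 + 2*((-1091 + a)*(-807 + a)) = -4 + 2*(-1091 + a)*(-807 + a))
u = -10410818 (u = 830100 - (1760870 - 174616*(-5 - 26) + 2*(46*(-5 - 26))**2) = 830100 - (1760870 - 174616*(-31) + 2*(46*(-31))**2) = 830100 - (1760870 - 3796*(-1426) + 2*(-1426)**2) = 830100 - (1760870 + 5413096 + 2*2033476) = 830100 - (1760870 + 5413096 + 4066952) = 830100 - 1*11240918 = 830100 - 11240918 = -10410818)
1/(3971887 + u) = 1/(3971887 - 10410818) = 1/(-6438931) = -1/6438931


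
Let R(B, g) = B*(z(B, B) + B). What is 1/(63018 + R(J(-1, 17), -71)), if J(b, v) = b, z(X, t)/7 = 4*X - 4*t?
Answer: 1/63019 ≈ 1.5868e-5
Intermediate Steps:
z(X, t) = -28*t + 28*X (z(X, t) = 7*(4*X - 4*t) = 7*(-4*t + 4*X) = -28*t + 28*X)
R(B, g) = B**2 (R(B, g) = B*((-28*B + 28*B) + B) = B*(0 + B) = B*B = B**2)
1/(63018 + R(J(-1, 17), -71)) = 1/(63018 + (-1)**2) = 1/(63018 + 1) = 1/63019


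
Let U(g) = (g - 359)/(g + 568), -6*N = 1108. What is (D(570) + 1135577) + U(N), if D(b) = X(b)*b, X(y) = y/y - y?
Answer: 932932419/1150 ≈ 8.1125e+5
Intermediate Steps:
N = -554/3 (N = -⅙*1108 = -554/3 ≈ -184.67)
U(g) = (-359 + g)/(568 + g)
X(y) = 1 - y
D(b) = b*(1 - b) (D(b) = (1 - b)*b = b*(1 - b))
(D(570) + 1135577) + U(N) = (570*(1 - 1*570) + 1135577) + (-359 - 554/3)/(568 - 554/3) = (570*(1 - 570) + 1135577) - 1631/3/(1150/3) = (570*(-569) + 1135577) + (3/1150)*(-1631/3) = (-324330 + 1135577) - 1631/1150 = 811247 - 1631/1150 = 932932419/1150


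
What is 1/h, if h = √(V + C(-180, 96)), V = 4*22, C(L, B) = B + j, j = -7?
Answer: √177/177 ≈ 0.075165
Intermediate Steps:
C(L, B) = -7 + B (C(L, B) = B - 7 = -7 + B)
V = 88
h = √177 (h = √(88 + (-7 + 96)) = √(88 + 89) = √177 ≈ 13.304)
1/h = 1/(√177) = √177/177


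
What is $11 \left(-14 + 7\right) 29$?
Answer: $-2233$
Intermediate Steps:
$11 \left(-14 + 7\right) 29 = 11 \left(-7\right) 29 = \left(-77\right) 29 = -2233$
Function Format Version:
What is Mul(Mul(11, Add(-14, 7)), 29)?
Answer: -2233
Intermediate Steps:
Mul(Mul(11, Add(-14, 7)), 29) = Mul(Mul(11, -7), 29) = Mul(-77, 29) = -2233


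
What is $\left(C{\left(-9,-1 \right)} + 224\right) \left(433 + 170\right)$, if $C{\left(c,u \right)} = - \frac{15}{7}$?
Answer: $\frac{936459}{7} \approx 1.3378 \cdot 10^{5}$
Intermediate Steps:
$C{\left(c,u \right)} = - \frac{15}{7}$ ($C{\left(c,u \right)} = \left(-15\right) \frac{1}{7} = - \frac{15}{7}$)
$\left(C{\left(-9,-1 \right)} + 224\right) \left(433 + 170\right) = \left(- \frac{15}{7} + 224\right) \left(433 + 170\right) = \frac{1553}{7} \cdot 603 = \frac{936459}{7}$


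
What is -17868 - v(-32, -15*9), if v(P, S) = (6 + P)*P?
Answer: -18700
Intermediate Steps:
v(P, S) = P*(6 + P)
-17868 - v(-32, -15*9) = -17868 - (-32)*(6 - 32) = -17868 - (-32)*(-26) = -17868 - 1*832 = -17868 - 832 = -18700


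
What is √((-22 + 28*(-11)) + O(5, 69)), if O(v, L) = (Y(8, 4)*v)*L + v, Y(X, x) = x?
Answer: √1055 ≈ 32.481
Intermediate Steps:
O(v, L) = v + 4*L*v (O(v, L) = (4*v)*L + v = 4*L*v + v = v + 4*L*v)
√((-22 + 28*(-11)) + O(5, 69)) = √((-22 + 28*(-11)) + 5*(1 + 4*69)) = √((-22 - 308) + 5*(1 + 276)) = √(-330 + 5*277) = √(-330 + 1385) = √1055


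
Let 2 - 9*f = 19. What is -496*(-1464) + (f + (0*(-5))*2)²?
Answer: 58817953/81 ≈ 7.2615e+5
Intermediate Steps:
f = -17/9 (f = 2/9 - ⅑*19 = 2/9 - 19/9 = -17/9 ≈ -1.8889)
-496*(-1464) + (f + (0*(-5))*2)² = -496*(-1464) + (-17/9 + (0*(-5))*2)² = 726144 + (-17/9 + 0*2)² = 726144 + (-17/9 + 0)² = 726144 + (-17/9)² = 726144 + 289/81 = 58817953/81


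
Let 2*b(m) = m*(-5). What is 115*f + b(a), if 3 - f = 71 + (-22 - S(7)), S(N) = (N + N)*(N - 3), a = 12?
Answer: 1120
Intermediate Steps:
b(m) = -5*m/2 (b(m) = (m*(-5))/2 = (-5*m)/2 = -5*m/2)
S(N) = 2*N*(-3 + N) (S(N) = (2*N)*(-3 + N) = 2*N*(-3 + N))
f = 10 (f = 3 - (71 + (-22 - 2*7*(-3 + 7))) = 3 - (71 + (-22 - 2*7*4)) = 3 - (71 + (-22 - 1*56)) = 3 - (71 + (-22 - 56)) = 3 - (71 - 78) = 3 - 1*(-7) = 3 + 7 = 10)
115*f + b(a) = 115*10 - 5/2*12 = 1150 - 30 = 1120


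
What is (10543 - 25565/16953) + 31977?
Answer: 720815995/16953 ≈ 42519.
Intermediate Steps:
(10543 - 25565/16953) + 31977 = 178709914/16953 + 31977 = 720815995/16953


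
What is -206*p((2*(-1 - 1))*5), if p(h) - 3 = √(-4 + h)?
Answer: -618 - 412*I*√6 ≈ -618.0 - 1009.2*I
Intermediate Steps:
p(h) = 3 + √(-4 + h)
-206*p((2*(-1 - 1))*5) = -206*(3 + √(-4 + (2*(-1 - 1))*5)) = -206*(3 + √(-4 + (2*(-2))*5)) = -206*(3 + √(-4 - 4*5)) = -206*(3 + √(-4 - 20)) = -206*(3 + √(-24)) = -206*(3 + 2*I*√6) = -618 - 412*I*√6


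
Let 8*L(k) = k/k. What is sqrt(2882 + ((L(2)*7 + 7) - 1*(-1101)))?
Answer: sqrt(63854)/4 ≈ 63.173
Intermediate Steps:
L(k) = 1/8 (L(k) = (k/k)/8 = (1/8)*1 = 1/8)
sqrt(2882 + ((L(2)*7 + 7) - 1*(-1101))) = sqrt(2882 + (((1/8)*7 + 7) - 1*(-1101))) = sqrt(2882 + ((7/8 + 7) + 1101)) = sqrt(2882 + (63/8 + 1101)) = sqrt(2882 + 8871/8) = sqrt(31927/8) = sqrt(63854)/4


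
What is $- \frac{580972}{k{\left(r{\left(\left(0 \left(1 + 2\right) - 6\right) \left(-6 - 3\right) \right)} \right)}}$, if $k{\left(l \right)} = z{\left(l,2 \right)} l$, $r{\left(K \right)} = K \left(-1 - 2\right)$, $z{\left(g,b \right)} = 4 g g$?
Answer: $\frac{145243}{4251528} \approx 0.034163$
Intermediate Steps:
$z{\left(g,b \right)} = 4 g^{2}$
$r{\left(K \right)} = - 3 K$ ($r{\left(K \right)} = K \left(-3\right) = - 3 K$)
$k{\left(l \right)} = 4 l^{3}$ ($k{\left(l \right)} = 4 l^{2} l = 4 l^{3}$)
$- \frac{580972}{k{\left(r{\left(\left(0 \left(1 + 2\right) - 6\right) \left(-6 - 3\right) \right)} \right)}} = - \frac{580972}{4 \left(- 3 \left(0 \left(1 + 2\right) - 6\right) \left(-6 - 3\right)\right)^{3}} = - \frac{580972}{4 \left(- 3 \left(0 \cdot 3 - 6\right) \left(-9\right)\right)^{3}} = - \frac{580972}{4 \left(- 3 \left(0 - 6\right) \left(-9\right)\right)^{3}} = - \frac{580972}{4 \left(- 3 \left(\left(-6\right) \left(-9\right)\right)\right)^{3}} = - \frac{580972}{4 \left(\left(-3\right) 54\right)^{3}} = - \frac{580972}{4 \left(-162\right)^{3}} = - \frac{580972}{4 \left(-4251528\right)} = - \frac{580972}{-17006112} = \left(-580972\right) \left(- \frac{1}{17006112}\right) = \frac{145243}{4251528}$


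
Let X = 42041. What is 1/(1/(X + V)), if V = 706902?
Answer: 748943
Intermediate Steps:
1/(1/(X + V)) = 1/(1/(42041 + 706902)) = 1/(1/748943) = 748943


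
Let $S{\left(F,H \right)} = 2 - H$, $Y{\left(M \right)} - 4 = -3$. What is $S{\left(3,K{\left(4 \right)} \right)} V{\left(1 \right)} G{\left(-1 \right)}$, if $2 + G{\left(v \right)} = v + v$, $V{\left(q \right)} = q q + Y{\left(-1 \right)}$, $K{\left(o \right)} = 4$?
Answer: $16$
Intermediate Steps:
$Y{\left(M \right)} = 1$ ($Y{\left(M \right)} = 4 - 3 = 1$)
$V{\left(q \right)} = 1 + q^{2}$ ($V{\left(q \right)} = q q + 1 = q^{2} + 1 = 1 + q^{2}$)
$G{\left(v \right)} = -2 + 2 v$ ($G{\left(v \right)} = -2 + \left(v + v\right) = -2 + 2 v$)
$S{\left(3,K{\left(4 \right)} \right)} V{\left(1 \right)} G{\left(-1 \right)} = \left(2 - 4\right) \left(1 + 1^{2}\right) \left(-2 + 2 \left(-1\right)\right) = \left(2 - 4\right) \left(1 + 1\right) \left(-2 - 2\right) = \left(-2\right) 2 \left(-4\right) = \left(-4\right) \left(-4\right) = 16$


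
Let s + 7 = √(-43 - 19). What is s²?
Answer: (7 - I*√62)² ≈ -13.0 - 110.24*I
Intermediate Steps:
s = -7 + I*√62 (s = -7 + √(-43 - 19) = -7 + √(-62) = -7 + I*√62 ≈ -7.0 + 7.874*I)
s² = (-7 + I*√62)²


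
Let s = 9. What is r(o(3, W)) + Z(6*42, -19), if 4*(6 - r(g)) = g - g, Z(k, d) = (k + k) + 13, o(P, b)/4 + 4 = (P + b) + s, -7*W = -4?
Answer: 523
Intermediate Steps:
W = 4/7 (W = -⅐*(-4) = 4/7 ≈ 0.57143)
o(P, b) = 20 + 4*P + 4*b (o(P, b) = -16 + 4*((P + b) + 9) = -16 + 4*(9 + P + b) = -16 + (36 + 4*P + 4*b) = 20 + 4*P + 4*b)
Z(k, d) = 13 + 2*k (Z(k, d) = 2*k + 13 = 13 + 2*k)
r(g) = 6 (r(g) = 6 - (g - g)/4 = 6 - ¼*0 = 6 + 0 = 6)
r(o(3, W)) + Z(6*42, -19) = 6 + (13 + 2*(6*42)) = 6 + (13 + 2*252) = 6 + (13 + 504) = 6 + 517 = 523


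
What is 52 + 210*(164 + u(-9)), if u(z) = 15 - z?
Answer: 39532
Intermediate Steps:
52 + 210*(164 + u(-9)) = 52 + 210*(164 + (15 - 1*(-9))) = 52 + 210*(164 + (15 + 9)) = 52 + 210*(164 + 24) = 52 + 210*188 = 52 + 39480 = 39532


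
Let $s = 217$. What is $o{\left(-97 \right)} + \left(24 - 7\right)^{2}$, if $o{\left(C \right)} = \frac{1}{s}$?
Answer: $\frac{62714}{217} \approx 289.0$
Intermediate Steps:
$o{\left(C \right)} = \frac{1}{217}$
$o{\left(-97 \right)} + \left(24 - 7\right)^{2} = \frac{1}{217} + \left(24 - 7\right)^{2} = \frac{1}{217} + 17^{2} = \frac{1}{217} + 289 = \frac{62714}{217}$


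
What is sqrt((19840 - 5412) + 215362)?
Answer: sqrt(229790) ≈ 479.36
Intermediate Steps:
sqrt((19840 - 5412) + 215362) = sqrt(14428 + 215362) = sqrt(229790)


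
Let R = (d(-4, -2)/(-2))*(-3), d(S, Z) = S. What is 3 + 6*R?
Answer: -33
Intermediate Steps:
R = -6 (R = (-4/(-2))*(-3) = -½*(-4)*(-3) = 2*(-3) = -6)
3 + 6*R = 3 + 6*(-6) = 3 - 36 = -33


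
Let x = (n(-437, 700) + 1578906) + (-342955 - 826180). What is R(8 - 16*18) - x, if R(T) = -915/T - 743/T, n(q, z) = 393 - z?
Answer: -57324131/140 ≈ -4.0946e+5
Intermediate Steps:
x = 409464 (x = ((393 - 1*700) + 1578906) + (-342955 - 826180) = ((393 - 700) + 1578906) - 1169135 = (-307 + 1578906) - 1169135 = 1578599 - 1169135 = 409464)
R(T) = -1658/T
R(8 - 16*18) - x = -1658/(8 - 16*18) - 1*409464 = -1658/(8 - 288) - 409464 = -1658/(-280) - 409464 = -1658*(-1/280) - 409464 = 829/140 - 409464 = -57324131/140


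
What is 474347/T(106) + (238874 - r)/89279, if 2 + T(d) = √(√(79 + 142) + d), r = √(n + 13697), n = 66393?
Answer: 238874/89279 - 474347/(2 - √(106 + √221)) - √80090/89279 ≈ 52744.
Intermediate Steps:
r = √80090 (r = √(66393 + 13697) = √80090 ≈ 283.00)
T(d) = -2 + √(d + √221) (T(d) = -2 + √(√(79 + 142) + d) = -2 + √(√221 + d) = -2 + √(d + √221))
474347/T(106) + (238874 - r)/89279 = 474347/(-2 + √(106 + √221)) + (238874 - √80090)/89279 = 474347/(-2 + √(106 + √221)) + (238874 - √80090)*(1/89279) = 474347/(-2 + √(106 + √221)) + (238874/89279 - √80090/89279) = 238874/89279 + 474347/(-2 + √(106 + √221)) - √80090/89279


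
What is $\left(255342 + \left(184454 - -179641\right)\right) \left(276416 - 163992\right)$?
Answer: $69639585288$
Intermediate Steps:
$\left(255342 + \left(184454 - -179641\right)\right) \left(276416 - 163992\right) = \left(255342 + \left(184454 + 179641\right)\right) 112424 = \left(255342 + 364095\right) 112424 = 619437 \cdot 112424 = 69639585288$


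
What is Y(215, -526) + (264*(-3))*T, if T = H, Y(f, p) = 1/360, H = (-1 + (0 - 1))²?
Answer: -1140479/360 ≈ -3168.0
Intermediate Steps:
H = 4 (H = (-1 - 1)² = (-2)² = 4)
Y(f, p) = 1/360
T = 4
Y(215, -526) + (264*(-3))*T = 1/360 + (264*(-3))*4 = 1/360 - 792*4 = 1/360 - 3168 = -1140479/360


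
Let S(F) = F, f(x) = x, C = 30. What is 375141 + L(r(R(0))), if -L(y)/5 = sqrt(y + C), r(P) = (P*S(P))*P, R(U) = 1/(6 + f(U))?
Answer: 375141 - 5*sqrt(38886)/36 ≈ 3.7511e+5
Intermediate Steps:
R(U) = 1/(6 + U)
r(P) = P**3 (r(P) = (P*P)*P = P**2*P = P**3)
L(y) = -5*sqrt(30 + y) (L(y) = -5*sqrt(y + 30) = -5*sqrt(30 + y))
375141 + L(r(R(0))) = 375141 - 5*sqrt(30 + (1/(6 + 0))**3) = 375141 - 5*sqrt(30 + (1/6)**3) = 375141 - 5*sqrt(30 + 1/216) = 375141 - 5*sqrt(38886)/36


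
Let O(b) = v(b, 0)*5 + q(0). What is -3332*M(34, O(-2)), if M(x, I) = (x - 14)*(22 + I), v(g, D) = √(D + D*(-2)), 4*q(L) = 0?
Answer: -1466080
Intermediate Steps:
q(L) = 0 (q(L) = (¼)*0 = 0)
v(g, D) = √(-D) (v(g, D) = √(D - 2*D) = √(-D))
O(b) = 0 (O(b) = √(-1*0)*5 + 0 = √0*5 + 0 = 0*5 + 0 = 0 + 0 = 0)
M(x, I) = (-14 + x)*(22 + I)
-3332*M(34, O(-2)) = -3332*(-308 - 14*0 + 22*34 + 0*34) = -3332*(-308 + 0 + 748 + 0) = -3332*440 = -1466080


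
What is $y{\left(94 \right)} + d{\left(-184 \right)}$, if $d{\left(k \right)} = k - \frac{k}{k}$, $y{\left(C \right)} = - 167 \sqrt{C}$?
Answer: $-185 - 167 \sqrt{94} \approx -1804.1$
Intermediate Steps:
$d{\left(k \right)} = -1 + k$ ($d{\left(k \right)} = k - 1 = -1 + k$)
$y{\left(94 \right)} + d{\left(-184 \right)} = - 167 \sqrt{94} - 185 = -185 - 167 \sqrt{94}$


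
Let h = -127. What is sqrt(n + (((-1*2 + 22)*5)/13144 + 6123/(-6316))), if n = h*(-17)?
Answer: sqrt(58097641078504641)/5188594 ≈ 46.455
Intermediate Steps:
n = 2159 (n = -127*(-17) = 2159)
sqrt(n + (((-1*2 + 22)*5)/13144 + 6123/(-6316))) = sqrt(2159 + (((-1*2 + 22)*5)/13144 + 6123/(-6316))) = sqrt(2159 + (((-2 + 22)*5)*(1/13144) + 6123*(-1/6316))) = sqrt(2159 + ((20*5)*(1/13144) - 6123/6316)) = sqrt(2159 + (100*(1/13144) - 6123/6316)) = sqrt(2159 + (25/3286 - 6123/6316)) = sqrt(2159 - 9981139/10377188) = sqrt(22394367753/10377188) = sqrt(58097641078504641)/5188594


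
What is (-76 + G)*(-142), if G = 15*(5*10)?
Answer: -95708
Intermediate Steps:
G = 750 (G = 15*50 = 750)
(-76 + G)*(-142) = (-76 + 750)*(-142) = 674*(-142) = -95708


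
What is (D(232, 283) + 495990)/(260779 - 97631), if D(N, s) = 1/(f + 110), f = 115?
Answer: 111597751/36708300 ≈ 3.0401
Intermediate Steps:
D(N, s) = 1/225 (D(N, s) = 1/(115 + 110) = 1/225)
(D(232, 283) + 495990)/(260779 - 97631) = (1/225 + 495990)/(260779 - 97631) = (111597751/225)/163148 = (111597751/225)*(1/163148) = 111597751/36708300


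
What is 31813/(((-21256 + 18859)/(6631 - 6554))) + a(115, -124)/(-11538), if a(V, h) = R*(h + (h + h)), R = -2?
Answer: -1570293317/1536477 ≈ -1022.0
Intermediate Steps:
a(V, h) = -6*h (a(V, h) = -2*(h + (h + h)) = -2*(h + 2*h) = -6*h)
31813/(((-21256 + 18859)/(6631 - 6554))) + a(115, -124)/(-11538) = 31813/(((-21256 + 18859)/(6631 - 6554))) - 6*(-124)/(-11538) = 31813/((-2397/77)) + 744*(-1/11538) = 31813/((-2397*1/77)) - 124/1923 = 31813/(-2397/77) - 124/1923 = 31813*(-77/2397) - 124/1923 = -2449601/2397 - 124/1923 = -1570293317/1536477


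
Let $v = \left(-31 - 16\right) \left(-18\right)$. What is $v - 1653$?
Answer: $-807$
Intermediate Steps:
$v = 846$ ($v = \left(-47\right) \left(-18\right) = 846$)
$v - 1653 = 846 - 1653 = -807$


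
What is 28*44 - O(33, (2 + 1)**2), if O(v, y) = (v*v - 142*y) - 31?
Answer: 1452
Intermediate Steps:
O(v, y) = -31 + v**2 - 142*y (O(v, y) = (v**2 - 142*y) - 31 = -31 + v**2 - 142*y)
28*44 - O(33, (2 + 1)**2) = 28*44 - (-31 + 33**2 - 142*(2 + 1)**2) = 1232 - (-31 + 1089 - 142*3**2) = 1232 - (-31 + 1089 - 142*9) = 1232 - (-31 + 1089 - 1278) = 1232 - 1*(-220) = 1232 + 220 = 1452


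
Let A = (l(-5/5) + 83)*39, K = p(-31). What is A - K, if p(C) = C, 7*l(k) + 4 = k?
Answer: 22681/7 ≈ 3240.1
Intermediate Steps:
l(k) = -4/7 + k/7
K = -31
A = 22464/7 (A = ((-4/7 + (-5/5)/7) + 83)*39 = ((-4/7 + (-5*1/5)/7) + 83)*39 = ((-4/7 + (1/7)*(-1)) + 83)*39 = ((-4/7 - 1/7) + 83)*39 = (-5/7 + 83)*39 = (576/7)*39 = 22464/7 ≈ 3209.1)
A - K = 22464/7 - 1*(-31) = 22464/7 + 31 = 22681/7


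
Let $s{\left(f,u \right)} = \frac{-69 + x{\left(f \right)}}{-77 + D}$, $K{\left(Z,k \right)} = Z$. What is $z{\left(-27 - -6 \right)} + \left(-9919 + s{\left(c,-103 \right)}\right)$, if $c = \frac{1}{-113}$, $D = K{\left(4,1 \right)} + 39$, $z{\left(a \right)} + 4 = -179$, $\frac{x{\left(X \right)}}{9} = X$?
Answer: $- \frac{19402039}{1921} \approx -10100.0$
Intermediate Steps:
$x{\left(X \right)} = 9 X$
$z{\left(a \right)} = -183$ ($z{\left(a \right)} = -4 - 179 = -183$)
$D = 43$ ($D = 4 + 39 = 43$)
$c = - \frac{1}{113} \approx -0.0088496$
$s{\left(f,u \right)} = \frac{69}{34} - \frac{9 f}{34}$ ($s{\left(f,u \right)} = \frac{-69 + 9 f}{-77 + 43} = \frac{-69 + 9 f}{-34} = \left(-69 + 9 f\right) \left(- \frac{1}{34}\right) = \frac{69}{34} - \frac{9 f}{34}$)
$z{\left(-27 - -6 \right)} + \left(-9919 + s{\left(c,-103 \right)}\right) = -183 + \left(-9919 + \left(\frac{69}{34} - - \frac{9}{3842}\right)\right) = -183 + \left(-9919 + \left(\frac{69}{34} + \frac{9}{3842}\right)\right) = -183 + \left(-9919 + \frac{3903}{1921}\right) = -183 - \frac{19050496}{1921} = - \frac{19402039}{1921}$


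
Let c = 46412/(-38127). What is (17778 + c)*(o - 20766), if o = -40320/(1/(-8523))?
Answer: 77633883379076012/12709 ≈ 6.1086e+12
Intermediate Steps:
o = 343647360 (o = -40320/(-1/8523) = -40320*(-8523) = 343647360)
c = -46412/38127 (c = 46412*(-1/38127) = -46412/38127 ≈ -1.2173)
(17778 + c)*(o - 20766) = (17778 - 46412/38127)*(343647360 - 20766) = (677775394/38127)*343626594 = 77633883379076012/12709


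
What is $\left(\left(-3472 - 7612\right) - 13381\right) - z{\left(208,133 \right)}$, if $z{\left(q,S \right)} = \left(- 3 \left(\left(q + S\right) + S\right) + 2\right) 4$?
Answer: $-18785$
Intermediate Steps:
$z{\left(q,S \right)} = 8 - 24 S - 12 q$ ($z{\left(q,S \right)} = \left(- 3 \left(\left(S + q\right) + S\right) + 2\right) 4 = \left(- 3 \left(q + 2 S\right) + 2\right) 4 = \left(\left(- 6 S - 3 q\right) + 2\right) 4 = \left(2 - 6 S - 3 q\right) 4 = 8 - 24 S - 12 q$)
$\left(\left(-3472 - 7612\right) - 13381\right) - z{\left(208,133 \right)} = \left(\left(-3472 - 7612\right) - 13381\right) - \left(8 - 3192 - 2496\right) = \left(-11084 - 13381\right) - \left(8 - 3192 - 2496\right) = -24465 - -5680 = -24465 + 5680 = -18785$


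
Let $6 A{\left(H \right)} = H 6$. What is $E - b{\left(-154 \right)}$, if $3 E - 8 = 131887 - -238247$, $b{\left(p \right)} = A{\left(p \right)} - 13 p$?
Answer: $\frac{364598}{3} \approx 1.2153 \cdot 10^{5}$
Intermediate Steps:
$A{\left(H \right)} = H$ ($A{\left(H \right)} = \frac{H 6}{6} = \frac{6 H}{6} = H$)
$b{\left(p \right)} = - 12 p$ ($b{\left(p \right)} = p - 13 p = - 12 p$)
$E = \frac{370142}{3}$ ($E = \frac{8}{3} + \frac{131887 - -238247}{3} = \frac{8}{3} + \frac{131887 + 238247}{3} = \frac{8}{3} + \frac{1}{3} \cdot 370134 = \frac{8}{3} + 123378 = \frac{370142}{3} \approx 1.2338 \cdot 10^{5}$)
$E - b{\left(-154 \right)} = \frac{370142}{3} - \left(-12\right) \left(-154\right) = \frac{370142}{3} - 1848 = \frac{364598}{3}$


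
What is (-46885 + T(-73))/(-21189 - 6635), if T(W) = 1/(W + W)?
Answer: 6845211/4062304 ≈ 1.6851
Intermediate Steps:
T(W) = 1/(2*W)
(-46885 + T(-73))/(-21189 - 6635) = (-46885 + (½)/(-73))/(-21189 - 6635) = (-46885 + (½)*(-1/73))/(-27824) = (-46885 - 1/146)*(-1/27824) = -6845211/146*(-1/27824) = 6845211/4062304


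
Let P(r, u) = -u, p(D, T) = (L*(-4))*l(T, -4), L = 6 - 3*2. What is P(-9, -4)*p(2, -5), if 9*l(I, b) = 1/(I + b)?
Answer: 0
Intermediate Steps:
L = 0 (L = 6 - 6 = 0)
l(I, b) = 1/(9*(I + b))
p(D, T) = 0 (p(D, T) = (0*(-4))*(1/(9*(T - 4))) = 0*(1/(9*(-4 + T))) = 0)
P(-9, -4)*p(2, -5) = -1*(-4)*0 = 4*0 = 0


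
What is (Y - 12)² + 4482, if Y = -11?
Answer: 5011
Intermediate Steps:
(Y - 12)² + 4482 = (-11 - 12)² + 4482 = (-23)² + 4482 = 529 + 4482 = 5011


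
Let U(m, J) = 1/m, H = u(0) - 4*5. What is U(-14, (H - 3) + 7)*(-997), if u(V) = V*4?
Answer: 997/14 ≈ 71.214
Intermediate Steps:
u(V) = 4*V
H = -20 (H = 4*0 - 4*5 = 0 - 20 = -20)
U(-14, (H - 3) + 7)*(-997) = -997/(-14) = -1/14*(-997) = 997/14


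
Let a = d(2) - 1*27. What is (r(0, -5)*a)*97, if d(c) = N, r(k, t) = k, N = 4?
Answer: 0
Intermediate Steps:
d(c) = 4
a = -23 (a = 4 - 1*27 = 4 - 27 = -23)
(r(0, -5)*a)*97 = (0*(-23))*97 = 0*97 = 0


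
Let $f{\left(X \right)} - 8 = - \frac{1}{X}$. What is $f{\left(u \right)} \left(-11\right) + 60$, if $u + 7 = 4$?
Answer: $- \frac{95}{3} \approx -31.667$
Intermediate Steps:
$u = -3$ ($u = -7 + 4 = -3$)
$f{\left(X \right)} = 8 - \frac{1}{X}$
$f{\left(u \right)} \left(-11\right) + 60 = \left(8 - \frac{1}{-3}\right) \left(-11\right) + 60 = \left(8 - - \frac{1}{3}\right) \left(-11\right) + 60 = \left(8 + \frac{1}{3}\right) \left(-11\right) + 60 = \frac{25}{3} \left(-11\right) + 60 = - \frac{275}{3} + 60 = - \frac{95}{3}$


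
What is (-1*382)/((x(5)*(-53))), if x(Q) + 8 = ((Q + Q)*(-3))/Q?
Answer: -191/371 ≈ -0.51482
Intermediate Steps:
x(Q) = -14 (x(Q) = -8 + ((Q + Q)*(-3))/Q = -8 + ((2*Q)*(-3))/Q = -8 + (-6*Q)/Q = -8 - 6 = -14)
(-1*382)/((x(5)*(-53))) = (-1*382)/((-14*(-53))) = -382/742 = -382*1/742 = -191/371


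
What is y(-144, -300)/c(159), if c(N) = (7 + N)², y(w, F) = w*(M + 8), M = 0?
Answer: -288/6889 ≈ -0.041806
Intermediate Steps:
y(w, F) = 8*w (y(w, F) = w*(0 + 8) = w*8 = 8*w)
y(-144, -300)/c(159) = (8*(-144))/((7 + 159)²) = -1152/(166²) = -1152/27556 = -1152*1/27556 = -288/6889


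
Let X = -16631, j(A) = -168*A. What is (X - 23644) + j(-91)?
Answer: -24987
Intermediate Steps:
(X - 23644) + j(-91) = (-16631 - 23644) - 168*(-91) = -40275 + 15288 = -24987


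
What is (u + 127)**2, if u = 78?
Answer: 42025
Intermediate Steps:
(u + 127)**2 = (78 + 127)**2 = 205**2 = 42025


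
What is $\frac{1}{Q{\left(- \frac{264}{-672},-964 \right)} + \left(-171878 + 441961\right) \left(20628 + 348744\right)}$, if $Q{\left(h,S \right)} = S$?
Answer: $\frac{1}{99761096912} \approx 1.0024 \cdot 10^{-11}$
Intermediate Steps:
$\frac{1}{Q{\left(- \frac{264}{-672},-964 \right)} + \left(-171878 + 441961\right) \left(20628 + 348744\right)} = \frac{1}{-964 + \left(-171878 + 441961\right) \left(20628 + 348744\right)} = \frac{1}{-964 + 270083 \cdot 369372} = \frac{1}{-964 + 99761097876} = \frac{1}{99761096912}$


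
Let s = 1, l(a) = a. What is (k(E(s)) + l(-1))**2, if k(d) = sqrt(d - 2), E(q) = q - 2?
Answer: (1 - I*sqrt(3))**2 ≈ -2.0 - 3.4641*I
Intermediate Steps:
E(q) = -2 + q
k(d) = sqrt(-2 + d)
(k(E(s)) + l(-1))**2 = (sqrt(-2 + (-2 + 1)) - 1)**2 = (sqrt(-2 - 1) - 1)**2 = (sqrt(-3) - 1)**2 = (I*sqrt(3) - 1)**2 = (-1 + I*sqrt(3))**2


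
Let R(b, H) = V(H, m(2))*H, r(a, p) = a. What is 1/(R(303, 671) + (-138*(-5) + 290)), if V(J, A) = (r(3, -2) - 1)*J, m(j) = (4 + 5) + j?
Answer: 1/901462 ≈ 1.1093e-6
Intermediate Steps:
m(j) = 9 + j
V(J, A) = 2*J (V(J, A) = (3 - 1)*J = 2*J)
R(b, H) = 2*H² (R(b, H) = (2*H)*H = 2*H²)
1/(R(303, 671) + (-138*(-5) + 290)) = 1/(2*671² + (-138*(-5) + 290)) = 1/(2*450241 + (690 + 290)) = 1/(900482 + 980) = 1/901462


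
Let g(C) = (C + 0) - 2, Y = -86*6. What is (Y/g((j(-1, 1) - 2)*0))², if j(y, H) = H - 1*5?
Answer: 66564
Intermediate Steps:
Y = -516
j(y, H) = -5 + H (j(y, H) = H - 5 = -5 + H)
g(C) = -2 + C (g(C) = C - 2 = -2 + C)
(Y/g((j(-1, 1) - 2)*0))² = (-516/(-2 + ((-5 + 1) - 2)*0))² = (-516/(-2 + (-4 - 2)*0))² = (-516/(-2 - 6*0))² = (-516/(-2 + 0))² = (-516/(-2))² = (-516*(-½))² = 258² = 66564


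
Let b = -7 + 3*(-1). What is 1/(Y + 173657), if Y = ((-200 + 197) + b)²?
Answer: 1/173826 ≈ 5.7529e-6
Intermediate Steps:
b = -10 (b = -7 - 3 = -10)
Y = 169 (Y = ((-200 + 197) - 10)² = (-3 - 10)² = (-13)² = 169)
1/(Y + 173657) = 1/(169 + 173657) = 1/173826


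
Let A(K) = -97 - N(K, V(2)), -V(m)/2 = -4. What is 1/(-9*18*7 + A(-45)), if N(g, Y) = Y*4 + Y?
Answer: -1/1271 ≈ -0.00078678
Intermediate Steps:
V(m) = 8 (V(m) = -2*(-4) = 8)
N(g, Y) = 5*Y (N(g, Y) = 4*Y + Y = 5*Y)
A(K) = -137 (A(K) = -97 - 5*8 = -97 - 1*40 = -97 - 40 = -137)
1/(-9*18*7 + A(-45)) = 1/(-9*18*7 - 137) = 1/(-162*7 - 137) = 1/(-1134 - 137) = 1/(-1271) = -1/1271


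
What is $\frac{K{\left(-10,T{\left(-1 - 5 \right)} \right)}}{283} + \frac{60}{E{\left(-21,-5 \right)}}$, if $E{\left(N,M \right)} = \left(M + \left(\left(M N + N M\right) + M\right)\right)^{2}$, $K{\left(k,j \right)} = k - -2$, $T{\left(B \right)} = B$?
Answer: $- \frac{15151}{566000} \approx -0.026769$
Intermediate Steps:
$K{\left(k,j \right)} = 2 + k$ ($K{\left(k,j \right)} = k + 2 = 2 + k$)
$E{\left(N,M \right)} = \left(2 M + 2 M N\right)^{2}$ ($E{\left(N,M \right)} = \left(M + \left(\left(M N + M N\right) + M\right)\right)^{2} = \left(M + \left(2 M N + M\right)\right)^{2} = \left(M + \left(M + 2 M N\right)\right)^{2} = \left(2 M + 2 M N\right)^{2}$)
$\frac{K{\left(-10,T{\left(-1 - 5 \right)} \right)}}{283} + \frac{60}{E{\left(-21,-5 \right)}} = \frac{2 - 10}{283} + \frac{60}{4 \left(-5\right)^{2} \left(1 - 21\right)^{2}} = \left(-8\right) \frac{1}{283} + \frac{60}{4 \cdot 25 \left(-20\right)^{2}} = - \frac{8}{283} + \frac{60}{4 \cdot 25 \cdot 400} = - \frac{8}{283} + \frac{60}{40000} = - \frac{8}{283} + 60 \cdot \frac{1}{40000} = - \frac{8}{283} + \frac{3}{2000} = - \frac{15151}{566000}$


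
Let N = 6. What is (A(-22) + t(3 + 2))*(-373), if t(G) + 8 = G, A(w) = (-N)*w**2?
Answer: 1084311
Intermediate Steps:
A(w) = -6*w**2 (A(w) = (-1*6)*w**2 = -6*w**2)
t(G) = -8 + G
(A(-22) + t(3 + 2))*(-373) = (-6*(-22)**2 + (-8 + (3 + 2)))*(-373) = (-6*484 + (-8 + 5))*(-373) = (-2904 - 3)*(-373) = -2907*(-373) = 1084311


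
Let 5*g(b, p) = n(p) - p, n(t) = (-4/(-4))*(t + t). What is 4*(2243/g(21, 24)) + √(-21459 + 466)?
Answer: 11215/6 + I*√20993 ≈ 1869.2 + 144.89*I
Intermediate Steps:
n(t) = 2*t (n(t) = (-4*(-¼))*(2*t) = 1*(2*t) = 2*t)
g(b, p) = p/5 (g(b, p) = (2*p - p)/5 = p/5)
4*(2243/g(21, 24)) + √(-21459 + 466) = 4*(2243/(((⅕)*24))) + √(-21459 + 466) = 4*(2243/(24/5)) + √(-20993) = 4*(2243*(5/24)) + I*√20993 = 4*(11215/24) + I*√20993 = 11215/6 + I*√20993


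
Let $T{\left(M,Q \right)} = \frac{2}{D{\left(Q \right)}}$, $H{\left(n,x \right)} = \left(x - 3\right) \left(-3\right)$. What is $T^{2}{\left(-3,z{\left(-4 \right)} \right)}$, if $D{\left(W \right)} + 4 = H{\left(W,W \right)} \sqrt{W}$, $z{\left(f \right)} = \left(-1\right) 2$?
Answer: $\frac{4}{\left(4 - 15 i \sqrt{2}\right)^{2}} \approx -0.0079942 + 0.003126 i$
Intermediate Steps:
$H{\left(n,x \right)} = 9 - 3 x$ ($H{\left(n,x \right)} = \left(-3 + x\right) \left(-3\right) = 9 - 3 x$)
$z{\left(f \right)} = -2$
$D{\left(W \right)} = -4 + \sqrt{W} \left(9 - 3 W\right)$ ($D{\left(W \right)} = -4 + \left(9 - 3 W\right) \sqrt{W} = -4 + \sqrt{W} \left(9 - 3 W\right)$)
$T{\left(M,Q \right)} = \frac{2}{-4 + 3 \sqrt{Q} \left(3 - Q\right)}$
$T^{2}{\left(-3,z{\left(-4 \right)} \right)} = \left(- \frac{2}{4 + 3 \sqrt{-2} \left(-3 - 2\right)}\right)^{2} = \left(- \frac{2}{4 + 3 i \sqrt{2} \left(-5\right)}\right)^{2} = \left(- \frac{2}{4 - 15 i \sqrt{2}}\right)^{2} = \frac{4}{\left(4 - 15 i \sqrt{2}\right)^{2}}$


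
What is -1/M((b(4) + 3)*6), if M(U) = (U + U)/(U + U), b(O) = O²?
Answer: -1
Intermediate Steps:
M(U) = 1 (M(U) = (2*U)/((2*U)) = (2*U)*(1/(2*U)) = 1)
-1/M((b(4) + 3)*6) = -1/1 = -1*1 = -1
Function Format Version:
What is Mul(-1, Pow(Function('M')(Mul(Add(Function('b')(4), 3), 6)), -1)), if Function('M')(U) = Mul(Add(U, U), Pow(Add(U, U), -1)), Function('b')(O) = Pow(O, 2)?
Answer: -1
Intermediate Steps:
Function('M')(U) = 1 (Function('M')(U) = Mul(Mul(2, U), Pow(Mul(2, U), -1)) = Mul(Mul(2, U), Mul(Rational(1, 2), Pow(U, -1))) = 1)
Mul(-1, Pow(Function('M')(Mul(Add(Function('b')(4), 3), 6)), -1)) = Mul(-1, Pow(1, -1)) = Mul(-1, 1) = -1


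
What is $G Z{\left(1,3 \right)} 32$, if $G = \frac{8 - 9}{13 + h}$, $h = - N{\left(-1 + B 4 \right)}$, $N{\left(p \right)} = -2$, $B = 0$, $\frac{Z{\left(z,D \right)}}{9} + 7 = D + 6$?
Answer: $- \frac{192}{5} \approx -38.4$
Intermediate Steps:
$Z{\left(z,D \right)} = -9 + 9 D$ ($Z{\left(z,D \right)} = -63 + 9 \left(D + 6\right) = -63 + 9 \left(6 + D\right) = -63 + \left(54 + 9 D\right) = -9 + 9 D$)
$h = 2$ ($h = \left(-1\right) \left(-2\right) = 2$)
$G = - \frac{1}{15}$ ($G = \frac{8 - 9}{13 + 2} = - \frac{1}{15} \approx -0.066667$)
$G Z{\left(1,3 \right)} 32 = - \frac{-9 + 9 \cdot 3}{15} \cdot 32 = - \frac{-9 + 27}{15} \cdot 32 = \left(- \frac{1}{15}\right) 18 \cdot 32 = \left(- \frac{6}{5}\right) 32 = - \frac{192}{5}$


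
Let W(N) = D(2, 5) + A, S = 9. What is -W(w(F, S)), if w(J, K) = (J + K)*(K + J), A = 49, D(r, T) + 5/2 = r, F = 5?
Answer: -97/2 ≈ -48.500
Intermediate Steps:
D(r, T) = -5/2 + r
w(J, K) = (J + K)² (w(J, K) = (J + K)*(J + K) = (J + K)²)
W(N) = 97/2 (W(N) = (-5/2 + 2) + 49 = -½ + 49 = 97/2)
-W(w(F, S)) = -1*97/2 = -97/2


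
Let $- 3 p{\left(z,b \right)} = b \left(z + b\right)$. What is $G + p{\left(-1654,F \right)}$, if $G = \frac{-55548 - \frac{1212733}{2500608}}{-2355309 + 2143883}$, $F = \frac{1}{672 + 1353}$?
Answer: $\frac{1159856992201797389}{2167973976199680000} \approx 0.535$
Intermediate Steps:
$F = \frac{1}{2025} \approx 0.00049383$
$G = \frac{138904985917}{528693547008}$ ($G = \frac{-55548 - \frac{1212733}{2500608}}{-211426} = \left(-55548 - \frac{1212733}{2500608}\right) \left(- \frac{1}{211426}\right) = \left(- \frac{138904985917}{2500608}\right) \left(- \frac{1}{211426}\right) = \frac{138904985917}{528693547008} \approx 0.26273$)
$p{\left(z,b \right)} = - \frac{b \left(b + z\right)}{3}$ ($p{\left(z,b \right)} = - \frac{b \left(z + b\right)}{3} = - \frac{b \left(b + z\right)}{3}$)
$G + p{\left(-1654,F \right)} = \frac{138904985917}{528693547008} - \frac{\frac{1}{2025} - 1654}{6075} = \frac{138904985917}{528693547008} - \frac{1}{6075} \left(- \frac{3349349}{2025}\right) = \frac{138904985917}{528693547008} + \frac{3349349}{12301875} = \frac{1159856992201797389}{2167973976199680000}$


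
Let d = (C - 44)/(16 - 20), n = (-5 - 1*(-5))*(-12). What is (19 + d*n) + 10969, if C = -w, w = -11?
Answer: 10988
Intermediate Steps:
C = 11 (C = -1*(-11) = 11)
n = 0 (n = (-5 + 5)*(-12) = 0*(-12) = 0)
d = 33/4 (d = (11 - 44)/(16 - 20) = -33/(-4) = -33*(-¼) = 33/4 ≈ 8.2500)
(19 + d*n) + 10969 = (19 + (33/4)*0) + 10969 = (19 + 0) + 10969 = 19 + 10969 = 10988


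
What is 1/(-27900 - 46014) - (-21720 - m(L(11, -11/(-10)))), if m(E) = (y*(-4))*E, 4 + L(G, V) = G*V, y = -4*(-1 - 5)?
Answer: 7739682763/369570 ≈ 20942.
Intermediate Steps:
y = 24 (y = -4*(-6) = 24)
L(G, V) = -4 + G*V
m(E) = -96*E (m(E) = (24*(-4))*E = -96*E)
1/(-27900 - 46014) - (-21720 - m(L(11, -11/(-10)))) = 1/(-27900 - 46014) - (-21720 - (-96)*(-4 + 11*(-11/(-10)))) = 1/(-73914) - (-21720 - (-96)*(-4 + 11*(-11*(-1/10)))) = -1/73914 - (-21720 - (-96)*(-4 + 11*(11/10))) = -1/73914 - (-21720 - (-96)*(-4 + 121/10)) = -1/73914 - (-21720 - (-96)*81/10) = -1/73914 - (-21720 - 1*(-3888/5)) = -1/73914 - (-21720 + 3888/5) = -1/73914 - 1*(-104712/5) = -1/73914 + 104712/5 = 7739682763/369570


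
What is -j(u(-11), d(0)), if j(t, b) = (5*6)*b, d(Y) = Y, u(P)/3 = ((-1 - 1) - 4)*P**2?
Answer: 0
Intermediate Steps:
u(P) = -18*P**2 (u(P) = 3*(((-1 - 1) - 4)*P**2) = 3*((-2 - 4)*P**2) = 3*(-6*P**2) = -18*P**2)
j(t, b) = 30*b
-j(u(-11), d(0)) = -30*0 = -1*0 = 0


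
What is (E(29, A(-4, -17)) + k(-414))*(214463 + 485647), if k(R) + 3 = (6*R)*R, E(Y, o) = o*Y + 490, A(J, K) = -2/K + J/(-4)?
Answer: 12245779434420/17 ≈ 7.2034e+11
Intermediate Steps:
A(J, K) = -2/K - J/4 (A(J, K) = -2/K + J*(-¼) = -2/K - J/4)
E(Y, o) = 490 + Y*o (E(Y, o) = Y*o + 490 = 490 + Y*o)
k(R) = -3 + 6*R² (k(R) = -3 + (6*R)*R = -3 + 6*R²)
(E(29, A(-4, -17)) + k(-414))*(214463 + 485647) = ((490 + 29*(-2/(-17) - ¼*(-4))) + (-3 + 6*(-414)²))*(214463 + 485647) = ((490 + 29*(-2*(-1/17) + 1)) + (-3 + 6*171396))*700110 = ((490 + 29*(2/17 + 1)) + (-3 + 1028376))*700110 = ((490 + 29*(19/17)) + 1028373)*700110 = ((490 + 551/17) + 1028373)*700110 = (8881/17 + 1028373)*700110 = (17491222/17)*700110 = 12245779434420/17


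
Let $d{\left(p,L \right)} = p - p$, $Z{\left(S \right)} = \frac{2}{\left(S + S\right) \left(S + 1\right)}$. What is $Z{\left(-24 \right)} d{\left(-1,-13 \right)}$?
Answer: $0$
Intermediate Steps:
$Z{\left(S \right)} = \frac{1}{S \left(1 + S\right)}$ ($Z{\left(S \right)} = \frac{2}{2 S \left(1 + S\right)} = 2 \frac{1}{2 S \left(1 + S\right)} = \frac{1}{S \left(1 + S\right)}$)
$d{\left(p,L \right)} = 0$
$Z{\left(-24 \right)} d{\left(-1,-13 \right)} = \frac{1}{\left(-24\right) \left(1 - 24\right)} 0 = - \frac{1}{24 \left(-23\right)} 0 = \left(- \frac{1}{24}\right) \left(- \frac{1}{23}\right) 0 = \frac{1}{552} \cdot 0 = 0$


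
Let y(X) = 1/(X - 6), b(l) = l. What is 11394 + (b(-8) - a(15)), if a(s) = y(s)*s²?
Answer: 11361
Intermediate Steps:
y(X) = 1/(-6 + X)
a(s) = s²/(-6 + s)
11394 + (b(-8) - a(15)) = 11394 + (-8 - 15²/(-6 + 15)) = 11394 + (-8 - 225/9) = 11394 + (-8 - 1*25) = 11394 + (-8 - 25) = 11394 - 33 = 11361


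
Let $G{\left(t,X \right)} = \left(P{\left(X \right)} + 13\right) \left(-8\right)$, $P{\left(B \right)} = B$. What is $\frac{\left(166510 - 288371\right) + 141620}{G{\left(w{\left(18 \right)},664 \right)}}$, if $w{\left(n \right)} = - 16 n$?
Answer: $- \frac{19759}{5416} \approx -3.6483$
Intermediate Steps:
$G{\left(t,X \right)} = -104 - 8 X$ ($G{\left(t,X \right)} = \left(X + 13\right) \left(-8\right) = \left(13 + X\right) \left(-8\right) = -104 - 8 X$)
$\frac{\left(166510 - 288371\right) + 141620}{G{\left(w{\left(18 \right)},664 \right)}} = \frac{\left(166510 - 288371\right) + 141620}{-104 - 5312} = \frac{-121861 + 141620}{-104 - 5312} = \frac{19759}{-5416} = 19759 \left(- \frac{1}{5416}\right) = - \frac{19759}{5416}$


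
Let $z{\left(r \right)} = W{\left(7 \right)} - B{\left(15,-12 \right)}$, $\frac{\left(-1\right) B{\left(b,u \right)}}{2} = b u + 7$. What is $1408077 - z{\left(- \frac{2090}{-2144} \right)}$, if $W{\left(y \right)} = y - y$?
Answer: $1408423$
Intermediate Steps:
$W{\left(y \right)} = 0$
$B{\left(b,u \right)} = -14 - 2 b u$ ($B{\left(b,u \right)} = - 2 \left(b u + 7\right) = - 2 \left(7 + b u\right) = -14 - 2 b u$)
$z{\left(r \right)} = -346$ ($z{\left(r \right)} = 0 - \left(-14 - 30 \left(-12\right)\right) = 0 - \left(-14 + 360\right) = 0 - 346 = -346$)
$1408077 - z{\left(- \frac{2090}{-2144} \right)} = 1408077 - -346 = 1408077 + 346 = 1408423$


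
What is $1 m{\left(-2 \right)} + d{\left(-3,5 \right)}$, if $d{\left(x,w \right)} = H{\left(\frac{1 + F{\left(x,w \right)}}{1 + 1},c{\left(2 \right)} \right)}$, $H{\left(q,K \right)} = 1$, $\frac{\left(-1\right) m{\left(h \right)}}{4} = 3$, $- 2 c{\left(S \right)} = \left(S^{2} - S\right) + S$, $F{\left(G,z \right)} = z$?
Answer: $-11$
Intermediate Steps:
$c{\left(S \right)} = - \frac{S^{2}}{2}$ ($c{\left(S \right)} = - \frac{\left(S^{2} - S\right) + S}{2} = - \frac{S^{2}}{2}$)
$m{\left(h \right)} = -12$ ($m{\left(h \right)} = \left(-4\right) 3 = -12$)
$d{\left(x,w \right)} = 1$
$1 m{\left(-2 \right)} + d{\left(-3,5 \right)} = 1 \left(-12\right) + 1 = -12 + 1 = -11$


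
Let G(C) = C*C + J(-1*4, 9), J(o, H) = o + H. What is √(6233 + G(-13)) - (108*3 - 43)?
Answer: -281 + √6407 ≈ -200.96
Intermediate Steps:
J(o, H) = H + o
G(C) = 5 + C² (G(C) = C*C + (9 - 1*4) = C² + (9 - 4) = C² + 5 = 5 + C²)
√(6233 + G(-13)) - (108*3 - 43) = √(6233 + (5 + (-13)²)) - (108*3 - 43) = √(6233 + (5 + 169)) - (324 - 43) = √(6233 + 174) - 1*281 = √6407 - 281 = -281 + √6407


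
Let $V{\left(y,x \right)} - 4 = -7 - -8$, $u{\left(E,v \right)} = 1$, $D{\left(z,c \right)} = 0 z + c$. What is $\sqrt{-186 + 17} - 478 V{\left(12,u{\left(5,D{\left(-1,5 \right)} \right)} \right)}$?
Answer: $-2390 + 13 i \approx -2390.0 + 13.0 i$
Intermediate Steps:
$D{\left(z,c \right)} = c$ ($D{\left(z,c \right)} = 0 + c = c$)
$V{\left(y,x \right)} = 5$ ($V{\left(y,x \right)} = 4 - -1 = 4 + \left(-7 + 8\right) = 4 + 1 = 5$)
$\sqrt{-186 + 17} - 478 V{\left(12,u{\left(5,D{\left(-1,5 \right)} \right)} \right)} = \sqrt{-186 + 17} - 2390 = \sqrt{-169} - 2390 = 13 i - 2390 = -2390 + 13 i$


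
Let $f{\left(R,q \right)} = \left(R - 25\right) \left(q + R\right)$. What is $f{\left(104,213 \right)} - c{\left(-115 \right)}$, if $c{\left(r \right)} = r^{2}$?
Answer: $11818$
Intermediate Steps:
$f{\left(R,q \right)} = \left(-25 + R\right) \left(R + q\right)$
$f{\left(104,213 \right)} - c{\left(-115 \right)} = \left(104^{2} - 2600 - 5325 + 104 \cdot 213\right) - \left(-115\right)^{2} = \left(10816 - 2600 - 5325 + 22152\right) - 13225 = 25043 - 13225 = 11818$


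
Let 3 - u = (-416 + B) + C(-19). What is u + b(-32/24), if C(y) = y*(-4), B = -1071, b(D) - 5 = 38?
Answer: 1457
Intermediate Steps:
b(D) = 43 (b(D) = 5 + 38 = 43)
C(y) = -4*y
u = 1414 (u = 3 - ((-416 - 1071) - 4*(-19)) = 3 - (-1487 + 76) = 3 - 1*(-1411) = 3 + 1411 = 1414)
u + b(-32/24) = 1414 + 43 = 1457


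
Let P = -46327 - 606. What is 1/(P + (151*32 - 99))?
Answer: -1/42200 ≈ -2.3697e-5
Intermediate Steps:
P = -46933
1/(P + (151*32 - 99)) = 1/(-46933 + (151*32 - 99)) = 1/(-46933 + (4832 - 99)) = 1/(-46933 + 4733) = 1/(-42200) = -1/42200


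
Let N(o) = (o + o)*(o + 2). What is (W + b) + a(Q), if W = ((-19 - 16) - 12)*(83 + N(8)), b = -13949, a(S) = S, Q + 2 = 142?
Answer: -25230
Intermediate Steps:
Q = 140 (Q = -2 + 142 = 140)
N(o) = 2*o*(2 + o) (N(o) = (2*o)*(2 + o) = 2*o*(2 + o))
W = -11421 (W = ((-19 - 16) - 12)*(83 + 2*8*(2 + 8)) = (-35 - 12)*(83 + 2*8*10) = -47*(83 + 160) = -47*243 = -11421)
(W + b) + a(Q) = (-11421 - 13949) + 140 = -25370 + 140 = -25230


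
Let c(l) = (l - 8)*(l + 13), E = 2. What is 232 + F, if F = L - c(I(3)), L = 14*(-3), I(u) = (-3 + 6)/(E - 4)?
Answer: 1197/4 ≈ 299.25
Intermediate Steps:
I(u) = -3/2 (I(u) = (-3 + 6)/(2 - 4) = 3/(-2) = 3*(-½) = -3/2)
c(l) = (-8 + l)*(13 + l)
L = -42
F = 269/4 (F = -42 - (-104 + (-3/2)² + 5*(-3/2)) = -42 - (-104 + 9/4 - 15/2) = -42 - 1*(-437/4) = -42 + 437/4 = 269/4 ≈ 67.250)
232 + F = 232 + 269/4 = 1197/4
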